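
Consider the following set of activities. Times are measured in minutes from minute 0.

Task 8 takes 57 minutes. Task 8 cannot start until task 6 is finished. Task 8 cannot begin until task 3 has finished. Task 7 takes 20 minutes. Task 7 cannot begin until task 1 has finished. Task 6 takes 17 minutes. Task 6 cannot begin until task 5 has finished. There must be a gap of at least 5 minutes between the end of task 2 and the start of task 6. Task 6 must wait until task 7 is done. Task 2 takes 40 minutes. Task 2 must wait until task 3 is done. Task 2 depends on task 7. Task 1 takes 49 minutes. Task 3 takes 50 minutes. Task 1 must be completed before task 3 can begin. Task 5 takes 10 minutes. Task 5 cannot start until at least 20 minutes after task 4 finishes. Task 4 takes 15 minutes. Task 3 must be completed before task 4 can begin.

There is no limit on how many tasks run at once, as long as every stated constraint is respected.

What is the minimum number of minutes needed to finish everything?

218

Nothing blocks task 1, so it runs from minute 0 to minute 49.
After task 1 (finishes minute 49), task 7 can start at minute 49 and finishes at minute 69.
Task 3 waits on task 1 (finishes minute 49), so it starts at minute 49 and finishes at 49 + 50 = minute 99.
After task 3 (finishes minute 99), task 4 can start at minute 99 and finishes at minute 114.
After task 4 (finishes minute 114, plus 20-minute gap → minute 134), task 5 can start at minute 134 and finishes at minute 144.
Task 2 needs all of task 3 (finishes minute 99); task 7 (finishes minute 69). That puts its earliest start at minute 99; it finishes at 99 + 40 = minute 139.
Task 6 cannot start until task 5 (finishes minute 144); task 2 (finishes minute 139, plus 5-minute gap → minute 144); task 7 (finishes minute 69). The controlling bound is minute 144, so task 6 finishes at 144 + 17 = minute 161.
For task 8: task 6 (finishes minute 161); task 3 (finishes minute 99). Taking the maximum gives a start of minute 161, and it finishes at 161 + 57 = minute 218.
All tasks are finished once the last one completes. Finish times: Task 1 at 49, Task 2 at 139, Task 3 at 99, Task 4 at 114, Task 5 at 144, Task 6 at 161, Task 7 at 69, Task 8 at 218. The latest is minute 218.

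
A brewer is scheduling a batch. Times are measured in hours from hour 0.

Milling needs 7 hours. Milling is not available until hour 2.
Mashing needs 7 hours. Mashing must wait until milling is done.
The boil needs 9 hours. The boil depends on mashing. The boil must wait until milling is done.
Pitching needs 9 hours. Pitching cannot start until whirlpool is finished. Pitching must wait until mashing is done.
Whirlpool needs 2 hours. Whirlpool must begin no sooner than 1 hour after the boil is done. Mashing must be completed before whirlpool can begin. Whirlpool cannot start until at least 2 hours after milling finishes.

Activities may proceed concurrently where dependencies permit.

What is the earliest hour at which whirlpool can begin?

Milling cannot begin until its own release at hour 2. It runs from hour 2 to 2 + 7 = hour 9.
After milling (finishes hour 9), mashing can start at hour 9 and finishes at hour 16.
The boil needs all of mashing (finishes hour 16); milling (finishes hour 9). That puts its earliest start at hour 16; it finishes at 16 + 9 = hour 25.
Whirlpool waits on the boil (finishes hour 25, plus 1-hour gap → hour 26); mashing (finishes hour 16); milling (finishes hour 9, plus 2-hour gap → hour 11). The latest of these is hour 26, which is the earliest whirlpool can start.

26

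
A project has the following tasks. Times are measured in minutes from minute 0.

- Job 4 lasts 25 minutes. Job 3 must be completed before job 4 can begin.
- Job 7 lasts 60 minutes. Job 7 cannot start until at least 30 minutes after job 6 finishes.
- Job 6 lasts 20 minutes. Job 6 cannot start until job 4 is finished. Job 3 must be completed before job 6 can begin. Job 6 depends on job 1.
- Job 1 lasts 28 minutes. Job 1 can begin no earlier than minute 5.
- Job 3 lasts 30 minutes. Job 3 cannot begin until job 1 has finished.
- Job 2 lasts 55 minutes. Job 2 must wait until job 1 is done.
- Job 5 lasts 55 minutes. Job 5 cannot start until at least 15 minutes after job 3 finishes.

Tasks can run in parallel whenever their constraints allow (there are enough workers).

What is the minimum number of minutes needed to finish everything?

198

Job 1 cannot begin until its own release at minute 5. It runs from minute 5 to 5 + 28 = minute 33.
Job 3 waits on job 1 (finishes minute 33), so it starts at minute 33 and finishes at 33 + 30 = minute 63.
After job 3 (finishes minute 63, plus 15-minute gap → minute 78), job 5 can start at minute 78 and finishes at minute 133.
After job 3 (finishes minute 63), job 4 can start at minute 63 and finishes at minute 88.
Job 6 has to wait for job 4 (finishes minute 88); job 3 (finishes minute 63); job 1 (finishes minute 33). The latest of these is minute 88, so job 6 runs minute 88 to 88 + 20 = minute 108.
Job 7 cannot begin until job 6 (finishes minute 108, plus 30-minute gap → minute 138). It runs from minute 138 to 138 + 60 = minute 198.
After job 1 (finishes minute 33), job 2 can start at minute 33 and finishes at minute 88.
All tasks are finished once the last one completes. Finish times: Job 1 at 33, Job 2 at 88, Job 3 at 63, Job 4 at 88, Job 5 at 133, Job 6 at 108, Job 7 at 198. The latest is minute 198.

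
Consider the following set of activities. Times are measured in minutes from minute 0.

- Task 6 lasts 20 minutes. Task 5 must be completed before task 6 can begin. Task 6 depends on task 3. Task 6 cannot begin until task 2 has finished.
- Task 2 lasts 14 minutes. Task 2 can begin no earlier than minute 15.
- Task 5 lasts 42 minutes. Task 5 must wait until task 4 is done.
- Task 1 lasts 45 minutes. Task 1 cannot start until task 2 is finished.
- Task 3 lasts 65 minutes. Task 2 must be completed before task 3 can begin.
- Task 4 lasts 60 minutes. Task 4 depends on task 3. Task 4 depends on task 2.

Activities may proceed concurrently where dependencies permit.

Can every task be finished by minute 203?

No

Task 2 waits on its own release at minute 15, so it starts at minute 15 and finishes at 15 + 14 = minute 29.
Task 3 cannot begin until task 2 (finishes minute 29). It runs from minute 29 to 29 + 65 = minute 94.
Task 4 needs all of task 3 (finishes minute 94); task 2 (finishes minute 29). That puts its earliest start at minute 94; it finishes at 94 + 60 = minute 154.
After task 4 (finishes minute 154), task 5 can start at minute 154 and finishes at minute 196.
Task 6 has to wait for task 5 (finishes minute 196); task 3 (finishes minute 94); task 2 (finishes minute 29). The latest of these is minute 196, so task 6 runs minute 196 to 196 + 20 = minute 216.
Task 1 waits on task 2 (finishes minute 29), so it starts at minute 29 and finishes at 29 + 45 = minute 74.
The earliest everything can be done is minute 216, which is after the deadline of 203, so it is not possible.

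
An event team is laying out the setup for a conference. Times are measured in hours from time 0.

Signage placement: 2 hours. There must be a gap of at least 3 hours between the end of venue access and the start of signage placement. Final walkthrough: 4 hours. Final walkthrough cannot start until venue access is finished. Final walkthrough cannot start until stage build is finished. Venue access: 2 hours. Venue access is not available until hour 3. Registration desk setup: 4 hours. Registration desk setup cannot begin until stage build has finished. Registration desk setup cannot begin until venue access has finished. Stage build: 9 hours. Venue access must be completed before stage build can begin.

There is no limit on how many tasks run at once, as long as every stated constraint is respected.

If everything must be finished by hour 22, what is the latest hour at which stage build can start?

Registration desk setup must finish by hour 22; it takes 4 hours, so it must start by 22 − 4 = hour 18.
To finish by hour 22, final walkthrough (duration 4) must start no later than hour 18.
Stage build feeds registration desk setup (must start by hour 18); final walkthrough (must start by hour 18). Taking the minimum, stage build must finish by hour 18 and start by 18 − 9 = hour 9.

9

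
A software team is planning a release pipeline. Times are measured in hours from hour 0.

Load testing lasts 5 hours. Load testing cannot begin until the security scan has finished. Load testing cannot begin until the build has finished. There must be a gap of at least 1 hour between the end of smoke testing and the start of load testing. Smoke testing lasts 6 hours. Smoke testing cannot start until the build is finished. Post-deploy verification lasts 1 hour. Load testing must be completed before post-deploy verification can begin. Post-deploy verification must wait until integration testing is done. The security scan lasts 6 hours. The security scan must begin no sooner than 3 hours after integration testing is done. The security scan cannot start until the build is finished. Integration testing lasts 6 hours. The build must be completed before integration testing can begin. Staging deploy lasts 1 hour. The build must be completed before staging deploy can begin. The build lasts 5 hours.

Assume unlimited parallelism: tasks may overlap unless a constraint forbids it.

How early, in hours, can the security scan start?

14

The build can start immediately at hour 0; it finishes at hour 5.
After the build (finishes hour 5), integration testing can start at hour 5 and finishes at hour 11.
The security scan waits on integration testing (finishes hour 11, plus 3-hour gap → hour 14); the build (finishes hour 5). The latest of these is hour 14, which is the earliest the security scan can start.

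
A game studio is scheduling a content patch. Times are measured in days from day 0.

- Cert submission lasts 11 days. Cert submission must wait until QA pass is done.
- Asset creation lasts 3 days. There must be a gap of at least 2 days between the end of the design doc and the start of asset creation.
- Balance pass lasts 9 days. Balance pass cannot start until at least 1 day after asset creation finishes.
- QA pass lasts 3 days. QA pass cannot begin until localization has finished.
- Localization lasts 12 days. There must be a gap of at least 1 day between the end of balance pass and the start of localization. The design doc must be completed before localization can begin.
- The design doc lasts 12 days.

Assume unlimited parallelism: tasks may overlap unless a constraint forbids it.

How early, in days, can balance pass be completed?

Nothing blocks the design doc, so it runs from day 0 to day 12.
Asset creation waits on the design doc (finishes day 12, plus 2-day gap → day 14), so it starts at day 14 and finishes at 14 + 3 = day 17.
Balance pass cannot begin until asset creation (finishes day 17, plus 1-day gap → day 18). It runs from day 18 to 18 + 9 = day 27.

27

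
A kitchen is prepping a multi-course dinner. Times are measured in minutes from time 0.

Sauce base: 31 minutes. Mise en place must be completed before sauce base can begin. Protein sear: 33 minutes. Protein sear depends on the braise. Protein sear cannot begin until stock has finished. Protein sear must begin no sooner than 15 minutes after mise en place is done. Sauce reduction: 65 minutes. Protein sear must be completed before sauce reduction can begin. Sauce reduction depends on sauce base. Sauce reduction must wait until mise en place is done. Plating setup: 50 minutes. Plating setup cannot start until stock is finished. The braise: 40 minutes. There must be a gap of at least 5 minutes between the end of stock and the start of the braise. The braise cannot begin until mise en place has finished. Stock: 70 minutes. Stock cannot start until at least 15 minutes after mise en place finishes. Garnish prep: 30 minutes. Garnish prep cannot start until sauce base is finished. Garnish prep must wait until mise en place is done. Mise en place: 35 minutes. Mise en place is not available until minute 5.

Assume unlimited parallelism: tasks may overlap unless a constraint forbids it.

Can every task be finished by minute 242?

No

Mise en place waits on its own release at minute 5, so it starts at minute 5 and finishes at 5 + 35 = minute 40.
After mise en place (finishes minute 40), sauce base can start at minute 40 and finishes at minute 71.
Garnish prep cannot start until sauce base (finishes minute 71); mise en place (finishes minute 40). The controlling bound is minute 71, so garnish prep finishes at 71 + 30 = minute 101.
Stock waits on mise en place (finishes minute 40, plus 15-minute gap → minute 55), so it starts at minute 55 and finishes at 55 + 70 = minute 125.
After stock (finishes minute 125), plating setup can start at minute 125 and finishes at minute 175.
For the braise: stock (finishes minute 125, plus 5-minute gap → minute 130); mise en place (finishes minute 40). Taking the maximum gives a start of minute 130, and it finishes at 130 + 40 = minute 170.
For protein sear: the braise (finishes minute 170); stock (finishes minute 125); mise en place (finishes minute 40, plus 15-minute gap → minute 55). Taking the maximum gives a start of minute 170, and it finishes at 170 + 33 = minute 203.
Sauce reduction has to wait for protein sear (finishes minute 203); sauce base (finishes minute 71); mise en place (finishes minute 40). The latest of these is minute 203, so sauce reduction runs minute 203 to 203 + 65 = minute 268.
The earliest everything can be done is minute 268, which is after the deadline of 242, so it is not possible.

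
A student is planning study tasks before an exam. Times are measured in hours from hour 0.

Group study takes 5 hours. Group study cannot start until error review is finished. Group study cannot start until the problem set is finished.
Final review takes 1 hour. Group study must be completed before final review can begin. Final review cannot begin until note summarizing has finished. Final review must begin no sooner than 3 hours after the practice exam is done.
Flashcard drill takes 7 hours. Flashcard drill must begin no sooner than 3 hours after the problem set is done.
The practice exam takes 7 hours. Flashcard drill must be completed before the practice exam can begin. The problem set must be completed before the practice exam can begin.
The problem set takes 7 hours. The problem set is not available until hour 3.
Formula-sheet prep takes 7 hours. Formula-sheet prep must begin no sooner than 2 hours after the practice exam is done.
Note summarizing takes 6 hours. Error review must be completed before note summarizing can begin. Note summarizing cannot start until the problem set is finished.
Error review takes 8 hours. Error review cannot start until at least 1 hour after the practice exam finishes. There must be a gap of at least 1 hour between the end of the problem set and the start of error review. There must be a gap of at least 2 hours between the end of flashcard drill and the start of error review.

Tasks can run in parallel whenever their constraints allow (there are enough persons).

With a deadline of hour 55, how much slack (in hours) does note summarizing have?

After its own release at hour 3, the problem set can start at hour 3 and finishes at hour 10.
Flashcard drill cannot begin until the problem set (finishes hour 10, plus 3-hour gap → hour 13). It runs from hour 13 to 13 + 7 = hour 20.
For the practice exam: flashcard drill (finishes hour 20); the problem set (finishes hour 10). Taking the maximum gives a start of hour 20, and it finishes at 20 + 7 = hour 27.
Error review cannot start until the practice exam (finishes hour 27, plus 1-hour gap → hour 28); the problem set (finishes hour 10, plus 1-hour gap → hour 11); flashcard drill (finishes hour 20, plus 2-hour gap → hour 22). The controlling bound is hour 28, so error review finishes at 28 + 8 = hour 36.
For note summarizing: error review (finishes hour 36); the problem set (finishes hour 10). Taking the maximum gives a start of hour 36, and it finishes at 36 + 6 = hour 42.

Working backward from the deadline:
Final review has no dependents, so it just needs to finish by hour 55. Starting by 55 − 1 = hour 54 achieves that.
Note summarizing must finish before final review (must start by hour 54). With a 6-hour duration, note summarizing must start by 54 − 6 = hour 48.
So note summarizing can start as early as hour 36 and as late as hour 48, giving 48 − 36 = 12 hours of slack.

12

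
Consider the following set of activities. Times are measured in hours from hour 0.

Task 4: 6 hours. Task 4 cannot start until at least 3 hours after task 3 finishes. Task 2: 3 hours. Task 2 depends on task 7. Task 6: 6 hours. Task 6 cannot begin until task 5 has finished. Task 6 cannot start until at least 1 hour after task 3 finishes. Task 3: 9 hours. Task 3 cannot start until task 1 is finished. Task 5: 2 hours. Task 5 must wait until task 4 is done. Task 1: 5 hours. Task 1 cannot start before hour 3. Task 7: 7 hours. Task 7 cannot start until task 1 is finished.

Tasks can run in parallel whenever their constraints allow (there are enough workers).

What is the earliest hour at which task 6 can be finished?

Task 1 cannot begin until its own release at hour 3. It runs from hour 3 to 3 + 5 = hour 8.
Task 3 cannot begin until task 1 (finishes hour 8). It runs from hour 8 to 8 + 9 = hour 17.
Task 4 waits on task 3 (finishes hour 17, plus 3-hour gap → hour 20), so it starts at hour 20 and finishes at 20 + 6 = hour 26.
Task 5 waits on task 4 (finishes hour 26), so it starts at hour 26 and finishes at 26 + 2 = hour 28.
Task 6 has to wait for task 5 (finishes hour 28); task 3 (finishes hour 17, plus 1-hour gap → hour 18). The latest of these is hour 28, so task 6 runs hour 28 to 28 + 6 = hour 34.

34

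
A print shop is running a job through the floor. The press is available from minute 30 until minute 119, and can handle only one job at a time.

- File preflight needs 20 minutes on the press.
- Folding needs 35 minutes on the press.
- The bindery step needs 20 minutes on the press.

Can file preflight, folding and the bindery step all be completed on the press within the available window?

Yes

The press window is 119 − 30 = 89 minutes.
Running back to back, the jobs need 20 + 35 + 20 = 75 minutes on the press.
Since 75 ≤ 89, they fit within the window.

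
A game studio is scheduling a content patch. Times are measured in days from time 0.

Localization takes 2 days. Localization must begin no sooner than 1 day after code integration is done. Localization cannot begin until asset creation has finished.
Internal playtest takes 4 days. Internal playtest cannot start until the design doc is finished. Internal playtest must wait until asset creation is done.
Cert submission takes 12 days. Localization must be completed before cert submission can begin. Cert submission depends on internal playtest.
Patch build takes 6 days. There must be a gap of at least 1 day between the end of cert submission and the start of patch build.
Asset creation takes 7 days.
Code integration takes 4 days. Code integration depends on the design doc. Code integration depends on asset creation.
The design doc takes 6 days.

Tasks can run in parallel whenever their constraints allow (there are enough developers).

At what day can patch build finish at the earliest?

33

Asset creation can start immediately at day 0; it finishes at day 7.
The design doc can start immediately at day 0; it finishes at day 6.
Internal playtest has to wait for the design doc (finishes day 6); asset creation (finishes day 7). The latest of these is day 7, so internal playtest runs day 7 to 7 + 4 = day 11.
For code integration: the design doc (finishes day 6); asset creation (finishes day 7). Taking the maximum gives a start of day 7, and it finishes at 7 + 4 = day 11.
Localization cannot start until code integration (finishes day 11, plus 1-day gap → day 12); asset creation (finishes day 7). The controlling bound is day 12, so localization finishes at 12 + 2 = day 14.
Cert submission has to wait for localization (finishes day 14); internal playtest (finishes day 11). The latest of these is day 14, so cert submission runs day 14 to 14 + 12 = day 26.
Patch build cannot begin until cert submission (finishes day 26, plus 1-day gap → day 27). It runs from day 27 to 27 + 6 = day 33.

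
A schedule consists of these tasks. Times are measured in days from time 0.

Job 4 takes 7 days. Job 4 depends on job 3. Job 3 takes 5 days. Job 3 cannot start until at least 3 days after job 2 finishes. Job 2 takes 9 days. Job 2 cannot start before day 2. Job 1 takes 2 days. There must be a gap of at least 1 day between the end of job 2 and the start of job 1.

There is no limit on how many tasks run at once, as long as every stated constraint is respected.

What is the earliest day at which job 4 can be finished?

26

After its own release at day 2, job 2 can start at day 2 and finishes at day 11.
Job 3 cannot begin until job 2 (finishes day 11, plus 3-day gap → day 14). It runs from day 14 to 14 + 5 = day 19.
After job 3 (finishes day 19), job 4 can start at day 19 and finishes at day 26.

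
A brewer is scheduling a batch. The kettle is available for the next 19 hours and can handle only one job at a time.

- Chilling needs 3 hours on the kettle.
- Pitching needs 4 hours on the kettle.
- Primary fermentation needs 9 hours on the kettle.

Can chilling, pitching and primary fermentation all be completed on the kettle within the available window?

Yes

Running back to back, the jobs need 3 + 4 + 9 = 16 hours on the kettle.
Since 16 ≤ 19, they fit within the window.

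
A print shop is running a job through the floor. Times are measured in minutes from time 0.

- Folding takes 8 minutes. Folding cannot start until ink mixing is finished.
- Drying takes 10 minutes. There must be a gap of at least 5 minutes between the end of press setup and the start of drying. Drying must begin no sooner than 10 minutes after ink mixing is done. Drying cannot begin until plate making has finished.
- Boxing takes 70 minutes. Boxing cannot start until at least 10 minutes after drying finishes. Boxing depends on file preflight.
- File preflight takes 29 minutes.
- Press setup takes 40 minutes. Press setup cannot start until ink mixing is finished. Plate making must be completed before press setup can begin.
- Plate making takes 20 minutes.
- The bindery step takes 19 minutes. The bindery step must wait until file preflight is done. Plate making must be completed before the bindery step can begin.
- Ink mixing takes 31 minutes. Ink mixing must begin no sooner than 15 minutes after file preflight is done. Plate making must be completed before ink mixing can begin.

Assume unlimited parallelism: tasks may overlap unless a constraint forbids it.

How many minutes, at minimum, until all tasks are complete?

210

Plate making has no prerequisites, so it starts at minute 0 and finishes at minute 20.
File preflight has no prerequisites, so it starts at minute 0 and finishes at minute 29.
For the bindery step: file preflight (finishes minute 29); plate making (finishes minute 20). Taking the maximum gives a start of minute 29, and it finishes at 29 + 19 = minute 48.
For ink mixing: file preflight (finishes minute 29, plus 15-minute gap → minute 44); plate making (finishes minute 20). Taking the maximum gives a start of minute 44, and it finishes at 44 + 31 = minute 75.
Folding waits on ink mixing (finishes minute 75), so it starts at minute 75 and finishes at 75 + 8 = minute 83.
Press setup has to wait for ink mixing (finishes minute 75); plate making (finishes minute 20). The latest of these is minute 75, so press setup runs minute 75 to 75 + 40 = minute 115.
Drying needs all of press setup (finishes minute 115, plus 5-minute gap → minute 120); ink mixing (finishes minute 75, plus 10-minute gap → minute 85); plate making (finishes minute 20). That puts its earliest start at minute 120; it finishes at 120 + 10 = minute 130.
Boxing cannot start until drying (finishes minute 130, plus 10-minute gap → minute 140); file preflight (finishes minute 29). The controlling bound is minute 140, so boxing finishes at 140 + 70 = minute 210.
All tasks are finished once the last one completes. Finish times: File preflight at 29, Plate making at 20, Ink mixing at 75, Press setup at 115, Drying at 130, Folding at 83, The bindery step at 48, Boxing at 210. The latest is minute 210.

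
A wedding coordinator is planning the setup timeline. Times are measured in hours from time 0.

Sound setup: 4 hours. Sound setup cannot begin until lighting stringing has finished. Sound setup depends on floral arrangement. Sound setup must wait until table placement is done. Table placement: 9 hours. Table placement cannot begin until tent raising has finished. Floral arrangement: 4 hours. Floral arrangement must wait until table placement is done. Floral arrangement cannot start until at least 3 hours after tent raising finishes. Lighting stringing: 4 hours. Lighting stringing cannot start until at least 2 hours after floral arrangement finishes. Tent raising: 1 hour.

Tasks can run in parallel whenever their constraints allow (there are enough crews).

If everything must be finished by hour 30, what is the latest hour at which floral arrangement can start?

Nothing follows sound setup; the deadline of hour 30 is its only limit. It must start by 30 − 4 = hour 26.
Lighting stringing must finish before sound setup (must start by hour 26). With a 4-hour duration, lighting stringing must start by 26 − 4 = hour 22.
Floral arrangement has several dependents: lighting stringing (must start by hour 22, minus 2-hour gap → hour 20); sound setup (must start by hour 26). The earliest of those limits is hour 20, so floral arrangement must start by 20 − 4 = hour 16.

16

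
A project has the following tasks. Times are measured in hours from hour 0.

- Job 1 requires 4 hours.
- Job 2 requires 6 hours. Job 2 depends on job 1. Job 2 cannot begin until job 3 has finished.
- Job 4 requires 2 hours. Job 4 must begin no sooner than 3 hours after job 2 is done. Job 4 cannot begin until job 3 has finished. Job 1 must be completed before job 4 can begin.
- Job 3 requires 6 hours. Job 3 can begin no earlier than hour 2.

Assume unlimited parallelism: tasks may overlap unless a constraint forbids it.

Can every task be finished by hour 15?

No

Job 3 cannot begin until its own release at hour 2. It runs from hour 2 to 2 + 6 = hour 8.
Job 1 has no prerequisites, so it starts at hour 0 and finishes at hour 4.
Job 2 cannot start until job 1 (finishes hour 4); job 3 (finishes hour 8). The controlling bound is hour 8, so job 2 finishes at 8 + 6 = hour 14.
Job 4 has to wait for job 2 (finishes hour 14, plus 3-hour gap → hour 17); job 3 (finishes hour 8); job 1 (finishes hour 4). The latest of these is hour 17, so job 4 runs hour 17 to 17 + 2 = hour 19.
The earliest everything can be done is hour 19, which is after the deadline of 15, so it is not possible.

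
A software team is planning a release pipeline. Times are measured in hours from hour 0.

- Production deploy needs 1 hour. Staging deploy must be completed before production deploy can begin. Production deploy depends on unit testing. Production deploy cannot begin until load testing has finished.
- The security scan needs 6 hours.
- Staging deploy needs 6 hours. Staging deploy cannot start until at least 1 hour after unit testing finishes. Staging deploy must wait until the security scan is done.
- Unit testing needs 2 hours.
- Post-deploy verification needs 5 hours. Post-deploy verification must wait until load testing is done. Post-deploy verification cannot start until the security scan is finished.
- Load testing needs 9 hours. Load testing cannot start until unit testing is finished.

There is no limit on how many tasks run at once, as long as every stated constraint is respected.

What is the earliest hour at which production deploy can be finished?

13

The security scan has no prerequisites, so it starts at hour 0 and finishes at hour 6.
Unit testing can start immediately at hour 0; it finishes at hour 2.
After unit testing (finishes hour 2), load testing can start at hour 2 and finishes at hour 11.
Staging deploy has to wait for unit testing (finishes hour 2, plus 1-hour gap → hour 3); the security scan (finishes hour 6). The latest of these is hour 6, so staging deploy runs hour 6 to 6 + 6 = hour 12.
Production deploy cannot start until staging deploy (finishes hour 12); unit testing (finishes hour 2); load testing (finishes hour 11). The controlling bound is hour 12, so production deploy finishes at 12 + 1 = hour 13.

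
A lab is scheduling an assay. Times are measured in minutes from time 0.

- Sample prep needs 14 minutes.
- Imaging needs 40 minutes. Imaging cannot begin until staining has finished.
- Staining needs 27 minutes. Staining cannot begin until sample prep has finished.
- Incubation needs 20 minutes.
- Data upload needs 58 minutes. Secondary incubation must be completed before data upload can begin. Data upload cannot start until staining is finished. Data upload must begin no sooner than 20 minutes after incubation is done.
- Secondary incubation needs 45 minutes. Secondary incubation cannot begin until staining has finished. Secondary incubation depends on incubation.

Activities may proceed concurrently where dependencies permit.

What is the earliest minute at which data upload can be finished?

144

Incubation can start immediately at minute 0; it finishes at minute 20.
Sample prep can start immediately at minute 0; it finishes at minute 14.
Staining waits on sample prep (finishes minute 14), so it starts at minute 14 and finishes at 14 + 27 = minute 41.
Secondary incubation has to wait for staining (finishes minute 41); incubation (finishes minute 20). The latest of these is minute 41, so secondary incubation runs minute 41 to 41 + 45 = minute 86.
Data upload cannot start until secondary incubation (finishes minute 86); staining (finishes minute 41); incubation (finishes minute 20, plus 20-minute gap → minute 40). The controlling bound is minute 86, so data upload finishes at 86 + 58 = minute 144.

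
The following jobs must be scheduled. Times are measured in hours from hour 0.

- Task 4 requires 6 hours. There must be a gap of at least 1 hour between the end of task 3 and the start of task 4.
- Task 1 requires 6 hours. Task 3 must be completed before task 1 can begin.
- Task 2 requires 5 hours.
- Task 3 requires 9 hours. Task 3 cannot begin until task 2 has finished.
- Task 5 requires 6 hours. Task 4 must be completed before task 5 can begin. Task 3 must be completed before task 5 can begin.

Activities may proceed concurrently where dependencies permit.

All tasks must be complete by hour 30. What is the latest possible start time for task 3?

8

Nothing follows task 1; the deadline of hour 30 is its only limit. It must start by 30 − 6 = hour 24.
Task 5 must finish by hour 30; it takes 6 hours, so it must start by 30 − 6 = hour 24.
Task 4 has to be done before task 5 (must start by hour 24). That means finishing by hour 24, i.e. starting by 24 − 6 = hour 18.
Task 3 has several dependents: task 1 (must start by hour 24); task 4 (must start by hour 18, minus 1-hour gap → hour 17); task 5 (must start by hour 24). The earliest of those limits is hour 17, so task 3 must start by 17 − 9 = hour 8.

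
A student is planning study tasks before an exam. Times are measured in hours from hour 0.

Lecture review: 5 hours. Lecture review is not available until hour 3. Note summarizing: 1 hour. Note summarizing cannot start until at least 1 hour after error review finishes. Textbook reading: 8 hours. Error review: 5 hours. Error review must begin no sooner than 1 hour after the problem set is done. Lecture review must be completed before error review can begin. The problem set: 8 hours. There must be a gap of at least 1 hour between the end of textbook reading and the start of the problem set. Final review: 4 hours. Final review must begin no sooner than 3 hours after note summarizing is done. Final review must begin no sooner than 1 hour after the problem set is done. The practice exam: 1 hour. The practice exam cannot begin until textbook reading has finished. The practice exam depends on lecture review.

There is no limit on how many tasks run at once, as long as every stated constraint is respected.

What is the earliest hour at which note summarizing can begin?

Lecture review cannot begin until its own release at hour 3. It runs from hour 3 to 3 + 5 = hour 8.
Textbook reading has no prerequisites, so it starts at hour 0 and finishes at hour 8.
The problem set waits on textbook reading (finishes hour 8, plus 1-hour gap → hour 9), so it starts at hour 9 and finishes at 9 + 8 = hour 17.
Error review has to wait for the problem set (finishes hour 17, plus 1-hour gap → hour 18); lecture review (finishes hour 8). The latest of these is hour 18, so error review runs hour 18 to 18 + 5 = hour 23.
Note summarizing waits on error review (finishes hour 23, plus 1-hour gap → hour 24), so the earliest it can start is hour 24.

24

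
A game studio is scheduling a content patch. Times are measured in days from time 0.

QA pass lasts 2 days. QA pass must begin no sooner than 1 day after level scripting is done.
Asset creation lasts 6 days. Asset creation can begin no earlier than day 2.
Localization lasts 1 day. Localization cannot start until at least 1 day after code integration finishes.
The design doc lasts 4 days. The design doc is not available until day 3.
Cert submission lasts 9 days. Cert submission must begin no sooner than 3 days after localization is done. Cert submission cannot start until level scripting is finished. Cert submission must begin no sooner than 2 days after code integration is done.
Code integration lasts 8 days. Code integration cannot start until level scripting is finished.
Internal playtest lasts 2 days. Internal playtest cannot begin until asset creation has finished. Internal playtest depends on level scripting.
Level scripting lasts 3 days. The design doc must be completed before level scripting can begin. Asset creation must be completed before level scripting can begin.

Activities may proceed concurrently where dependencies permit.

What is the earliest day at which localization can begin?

20

After its own release at day 2, asset creation can start at day 2 and finishes at day 8.
The design doc waits on its own release at day 3, so it starts at day 3 and finishes at 3 + 4 = day 7.
Level scripting needs all of the design doc (finishes day 7); asset creation (finishes day 8). That puts its earliest start at day 8; it finishes at 8 + 3 = day 11.
Code integration cannot begin until level scripting (finishes day 11). It runs from day 11 to 11 + 8 = day 19.
Localization waits on code integration (finishes day 19, plus 1-day gap → day 20), so the earliest it can start is day 20.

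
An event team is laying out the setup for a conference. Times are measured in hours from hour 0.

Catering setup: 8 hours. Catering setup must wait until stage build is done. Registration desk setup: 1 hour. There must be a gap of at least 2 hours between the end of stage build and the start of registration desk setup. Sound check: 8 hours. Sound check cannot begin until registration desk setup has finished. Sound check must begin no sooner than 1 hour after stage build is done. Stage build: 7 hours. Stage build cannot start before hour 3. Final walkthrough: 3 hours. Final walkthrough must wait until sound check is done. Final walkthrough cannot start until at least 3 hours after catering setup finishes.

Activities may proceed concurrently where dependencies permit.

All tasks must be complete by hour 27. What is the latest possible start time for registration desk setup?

To finish by hour 27, final walkthrough (duration 3) must start no later than hour 24.
Sound check feeds into final walkthrough (must start by hour 24); so sound check must finish by hour 24 and therefore start by hour 16.
Registration desk setup must finish before sound check (must start by hour 16). With a 1-hour duration, registration desk setup must start by 16 − 1 = hour 15.

15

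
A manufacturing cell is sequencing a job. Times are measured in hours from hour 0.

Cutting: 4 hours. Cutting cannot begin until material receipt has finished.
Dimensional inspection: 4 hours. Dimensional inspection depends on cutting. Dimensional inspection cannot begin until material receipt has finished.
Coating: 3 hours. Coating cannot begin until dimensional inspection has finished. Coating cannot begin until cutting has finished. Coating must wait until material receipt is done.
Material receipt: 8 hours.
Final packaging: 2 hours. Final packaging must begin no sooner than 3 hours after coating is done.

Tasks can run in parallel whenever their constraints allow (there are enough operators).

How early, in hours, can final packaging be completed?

Material receipt has no prerequisites, so it starts at hour 0 and finishes at hour 8.
Cutting waits on material receipt (finishes hour 8), so it starts at hour 8 and finishes at 8 + 4 = hour 12.
Dimensional inspection cannot start until cutting (finishes hour 12); material receipt (finishes hour 8). The controlling bound is hour 12, so dimensional inspection finishes at 12 + 4 = hour 16.
Coating has to wait for dimensional inspection (finishes hour 16); cutting (finishes hour 12); material receipt (finishes hour 8). The latest of these is hour 16, so coating runs hour 16 to 16 + 3 = hour 19.
After coating (finishes hour 19, plus 3-hour gap → hour 22), final packaging can start at hour 22 and finishes at hour 24.

24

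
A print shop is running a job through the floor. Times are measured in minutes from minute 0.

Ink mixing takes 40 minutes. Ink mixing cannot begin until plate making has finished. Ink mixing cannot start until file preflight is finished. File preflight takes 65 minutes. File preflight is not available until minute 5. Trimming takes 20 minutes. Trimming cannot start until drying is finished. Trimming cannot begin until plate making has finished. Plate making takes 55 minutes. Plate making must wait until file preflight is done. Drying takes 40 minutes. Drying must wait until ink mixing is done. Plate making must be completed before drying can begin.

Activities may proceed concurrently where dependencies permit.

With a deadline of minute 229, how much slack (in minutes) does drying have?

4

After its own release at minute 5, file preflight can start at minute 5 and finishes at minute 70.
Plate making waits on file preflight (finishes minute 70), so it starts at minute 70 and finishes at 70 + 55 = minute 125.
Ink mixing cannot start until plate making (finishes minute 125); file preflight (finishes minute 70). The controlling bound is minute 125, so ink mixing finishes at 125 + 40 = minute 165.
Drying cannot start until ink mixing (finishes minute 165); plate making (finishes minute 125). The controlling bound is minute 165, so drying finishes at 165 + 40 = minute 205.

Working backward from the deadline:
Trimming must finish by minute 229; it takes 20 minutes, so it must start by 229 − 20 = minute 209.
Drying feeds into trimming (must start by minute 209); so drying must finish by minute 209 and therefore start by minute 169.
So drying can start as early as minute 165 and as late as minute 169, giving 169 − 165 = 4 minutes of slack.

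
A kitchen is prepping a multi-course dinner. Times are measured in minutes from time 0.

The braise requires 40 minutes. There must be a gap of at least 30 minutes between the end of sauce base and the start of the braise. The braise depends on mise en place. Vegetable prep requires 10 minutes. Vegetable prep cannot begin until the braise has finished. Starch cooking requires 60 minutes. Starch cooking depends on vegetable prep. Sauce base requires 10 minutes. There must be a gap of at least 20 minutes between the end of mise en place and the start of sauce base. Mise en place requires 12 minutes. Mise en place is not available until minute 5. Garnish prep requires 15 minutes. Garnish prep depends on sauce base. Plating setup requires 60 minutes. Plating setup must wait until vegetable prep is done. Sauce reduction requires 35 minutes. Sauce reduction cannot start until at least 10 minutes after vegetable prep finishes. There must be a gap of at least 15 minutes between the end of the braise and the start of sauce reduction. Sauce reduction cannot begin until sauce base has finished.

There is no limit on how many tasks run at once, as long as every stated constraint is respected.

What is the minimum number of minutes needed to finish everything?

187

After its own release at minute 5, mise en place can start at minute 5 and finishes at minute 17.
Sauce base waits on mise en place (finishes minute 17, plus 20-minute gap → minute 37), so it starts at minute 37 and finishes at 37 + 10 = minute 47.
Garnish prep waits on sauce base (finishes minute 47), so it starts at minute 47 and finishes at 47 + 15 = minute 62.
The braise needs all of sauce base (finishes minute 47, plus 30-minute gap → minute 77); mise en place (finishes minute 17). That puts its earliest start at minute 77; it finishes at 77 + 40 = minute 117.
Vegetable prep cannot begin until the braise (finishes minute 117). It runs from minute 117 to 117 + 10 = minute 127.
Plating setup cannot begin until vegetable prep (finishes minute 127). It runs from minute 127 to 127 + 60 = minute 187.
After vegetable prep (finishes minute 127), starch cooking can start at minute 127 and finishes at minute 187.
Sauce reduction cannot start until vegetable prep (finishes minute 127, plus 10-minute gap → minute 137); the braise (finishes minute 117, plus 15-minute gap → minute 132); sauce base (finishes minute 47). The controlling bound is minute 137, so sauce reduction finishes at 137 + 35 = minute 172.
All tasks are finished once the last one completes. Finish times: Mise en place at 17, Sauce base at 47, The braise at 117, Vegetable prep at 127, Sauce reduction at 172, Starch cooking at 187, Plating setup at 187, Garnish prep at 62. The latest is minute 187.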